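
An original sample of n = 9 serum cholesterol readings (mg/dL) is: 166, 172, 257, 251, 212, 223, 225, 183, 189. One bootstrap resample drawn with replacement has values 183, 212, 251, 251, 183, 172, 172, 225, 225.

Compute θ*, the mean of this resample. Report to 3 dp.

θ* = 208.222

Mean = (183 + 212 + 251 + 251 + 183 + 172 + 172 + 225 + 225) / 9 = 1874.0 / 9 = 208.222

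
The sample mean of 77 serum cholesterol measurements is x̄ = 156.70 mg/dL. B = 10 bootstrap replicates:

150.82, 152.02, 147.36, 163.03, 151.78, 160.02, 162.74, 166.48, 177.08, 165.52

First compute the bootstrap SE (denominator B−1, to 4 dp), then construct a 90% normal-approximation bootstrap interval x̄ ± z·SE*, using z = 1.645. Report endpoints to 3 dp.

(141.632, 171.768)

Mean of replicates = 159.6850; sum of squared deviations = 755.1747; SE* = √(755.1747/9) = 9.1601
Margin = 1.645 × 9.1601 = 15.0684
Interval: 156.70 ± 15.0684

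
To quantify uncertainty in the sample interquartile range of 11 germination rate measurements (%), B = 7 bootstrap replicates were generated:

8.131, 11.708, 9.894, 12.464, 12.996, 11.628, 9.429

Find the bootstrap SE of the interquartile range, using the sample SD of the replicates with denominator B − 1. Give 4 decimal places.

Bootstrap SE is the standard deviation of the 7 replicate interquartile ranges.
Mean of replicates: (8.131 + 11.708 + 9.894 + 12.464 + 12.996 + 11.628 + 9.429) / 7 = 76.25000 / 7 = 10.89286
Sum of squared deviations: (−2.76186)² + (+0.81514)² + (−0.99886)² + (+1.57114)² + (+2.10314)² + (+0.73514)² + (−1.46386)² = 18.86504
Variance = 18.86504 / 6 = 3.14417
SE* = √3.14417

SE* = 1.7732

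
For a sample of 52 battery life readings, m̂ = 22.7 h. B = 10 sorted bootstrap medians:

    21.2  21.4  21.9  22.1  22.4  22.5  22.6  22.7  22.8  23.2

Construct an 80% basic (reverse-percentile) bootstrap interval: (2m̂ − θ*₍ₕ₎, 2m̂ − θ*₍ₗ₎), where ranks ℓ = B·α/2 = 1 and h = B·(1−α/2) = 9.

(22.6, 24.2)

Percentile endpoints at ranks 1 and 9: θ*₍1₎ = 21.2, θ*₍9₎ = 22.8.
Basic interval reflects these around m̂:
  lower = 2 × 22.7 − 22.8 = 22.6
  upper = 2 × 22.7 − 21.2 = 24.2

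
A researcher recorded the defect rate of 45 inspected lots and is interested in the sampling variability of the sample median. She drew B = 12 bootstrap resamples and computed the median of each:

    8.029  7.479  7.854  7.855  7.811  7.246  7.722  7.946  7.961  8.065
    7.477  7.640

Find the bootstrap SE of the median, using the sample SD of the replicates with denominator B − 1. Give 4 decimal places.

Bootstrap SE is the standard deviation of the 12 replicate medians.
Mean of replicates: (8.029 + 7.479 + 7.854 + 7.855 + 7.811 + 7.246 + 7.722 + 7.946 + 7.961 + 8.065 + 7.477 + 7.640) / 12 = 93.08500 / 12 = 7.75708
Sum of squared deviations: (+0.27192)² + (−0.27808)² + (+0.09692)² + (+0.09792)² + (+0.05392)² + (−0.51108)² + (−0.03508)² + (+0.18892)² + (+0.20392)² + (+0.30792)² + (−0.28008)² + (−0.11708)² = 0.69983
Variance = 0.69983 / 11 = 0.06362
SE* = √0.06362

SE* = 0.2522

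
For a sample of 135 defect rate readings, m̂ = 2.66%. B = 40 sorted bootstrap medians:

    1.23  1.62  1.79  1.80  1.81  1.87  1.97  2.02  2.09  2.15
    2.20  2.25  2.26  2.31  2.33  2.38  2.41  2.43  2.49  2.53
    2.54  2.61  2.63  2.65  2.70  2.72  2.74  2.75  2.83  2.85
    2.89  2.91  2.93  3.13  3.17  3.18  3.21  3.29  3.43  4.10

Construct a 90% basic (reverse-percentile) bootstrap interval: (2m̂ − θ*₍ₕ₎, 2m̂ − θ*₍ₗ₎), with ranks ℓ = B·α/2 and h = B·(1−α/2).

(2.03, 3.70)

Percentile endpoints at ranks 2 and 38: θ*₍2₎ = 1.62, θ*₍38₎ = 3.29.
Basic interval reflects these around m̂:
  lower = 2 × 2.66 − 3.29 = 2.03
  upper = 2 × 2.66 − 1.62 = 3.70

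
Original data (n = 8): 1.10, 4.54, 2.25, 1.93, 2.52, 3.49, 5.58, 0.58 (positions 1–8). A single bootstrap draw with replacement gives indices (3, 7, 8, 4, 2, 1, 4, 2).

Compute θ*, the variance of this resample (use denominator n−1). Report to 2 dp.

θ* = 3.35

Resample values: 2.25, 5.58, 0.58, 1.93, 4.54, 1.10, 1.93, 4.54.
Mean = 2.8062; sum of squared deviations = 23.4180
s² = 23.4180 / 7 = 3.3454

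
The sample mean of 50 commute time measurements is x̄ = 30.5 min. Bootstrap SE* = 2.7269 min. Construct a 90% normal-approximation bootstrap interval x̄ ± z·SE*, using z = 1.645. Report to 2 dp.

Margin = 1.645 × 2.7269 = 4.486
Interval: 30.5 ± 4.486

(26.01, 34.99)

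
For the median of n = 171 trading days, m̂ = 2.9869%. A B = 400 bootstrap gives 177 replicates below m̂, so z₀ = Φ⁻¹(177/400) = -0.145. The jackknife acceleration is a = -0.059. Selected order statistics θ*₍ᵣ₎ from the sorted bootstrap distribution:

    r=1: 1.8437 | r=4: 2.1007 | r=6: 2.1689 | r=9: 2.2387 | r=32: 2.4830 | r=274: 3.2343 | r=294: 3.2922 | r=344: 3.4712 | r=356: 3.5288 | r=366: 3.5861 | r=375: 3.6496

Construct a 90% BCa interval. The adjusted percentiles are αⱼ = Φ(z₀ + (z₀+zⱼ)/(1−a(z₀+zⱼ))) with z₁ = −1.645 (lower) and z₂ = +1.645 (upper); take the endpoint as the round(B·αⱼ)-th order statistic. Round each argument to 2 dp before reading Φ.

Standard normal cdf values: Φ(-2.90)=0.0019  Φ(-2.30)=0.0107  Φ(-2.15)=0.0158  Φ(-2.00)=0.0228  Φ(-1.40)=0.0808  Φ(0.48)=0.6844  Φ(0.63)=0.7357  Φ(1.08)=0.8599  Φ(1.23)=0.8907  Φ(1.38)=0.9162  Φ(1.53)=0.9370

Lower: z₀ + z₁ = -0.145 + (-1.645) = -1.790; 1 − a(z₀+z₁) = 1 − (-0.059)(-1.790) = 0.8944; argument = -0.145 + (-1.790)/0.8944 = -2.1464 → -2.15.
α₁ = Φ(-2.15) = 0.0158; rank = round(400 × 0.0158) = 6; θ*₍6₎ = 2.1689.
Upper: z₀ + z₂ = 1.500; 1 − a(z₀+z₂) = 1.0885; argument = 1.2330 → 1.23; α₂ = 0.8907; rank = 356; θ*₍356₎ = 3.5288.

(2.1689, 3.5288)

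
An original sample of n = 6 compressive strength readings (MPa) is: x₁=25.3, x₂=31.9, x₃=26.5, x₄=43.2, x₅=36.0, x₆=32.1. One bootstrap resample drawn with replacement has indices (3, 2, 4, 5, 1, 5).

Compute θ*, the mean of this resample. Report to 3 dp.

Resample values: 26.5, 31.9, 43.2, 36.0, 25.3, 36.0.
Mean = (26.5 + 31.9 + 43.2 + 36.0 + 25.3 + 36.0) / 6 = 198.90 / 6 = 33.150

θ* = 33.150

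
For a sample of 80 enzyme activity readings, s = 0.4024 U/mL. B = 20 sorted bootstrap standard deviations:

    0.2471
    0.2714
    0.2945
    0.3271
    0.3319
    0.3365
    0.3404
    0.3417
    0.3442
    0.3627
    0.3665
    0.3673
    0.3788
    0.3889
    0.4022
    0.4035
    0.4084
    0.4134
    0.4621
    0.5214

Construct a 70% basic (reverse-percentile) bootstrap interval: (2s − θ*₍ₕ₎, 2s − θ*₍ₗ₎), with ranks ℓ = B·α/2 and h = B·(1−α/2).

Percentile endpoints at ranks 3 and 17: θ*₍3₎ = 0.2945, θ*₍17₎ = 0.4084.
Basic interval reflects these around s:
  lower = 2 × 0.4024 − 0.4084 = 0.3964
  upper = 2 × 0.4024 − 0.2945 = 0.5103

(0.3964, 0.5103)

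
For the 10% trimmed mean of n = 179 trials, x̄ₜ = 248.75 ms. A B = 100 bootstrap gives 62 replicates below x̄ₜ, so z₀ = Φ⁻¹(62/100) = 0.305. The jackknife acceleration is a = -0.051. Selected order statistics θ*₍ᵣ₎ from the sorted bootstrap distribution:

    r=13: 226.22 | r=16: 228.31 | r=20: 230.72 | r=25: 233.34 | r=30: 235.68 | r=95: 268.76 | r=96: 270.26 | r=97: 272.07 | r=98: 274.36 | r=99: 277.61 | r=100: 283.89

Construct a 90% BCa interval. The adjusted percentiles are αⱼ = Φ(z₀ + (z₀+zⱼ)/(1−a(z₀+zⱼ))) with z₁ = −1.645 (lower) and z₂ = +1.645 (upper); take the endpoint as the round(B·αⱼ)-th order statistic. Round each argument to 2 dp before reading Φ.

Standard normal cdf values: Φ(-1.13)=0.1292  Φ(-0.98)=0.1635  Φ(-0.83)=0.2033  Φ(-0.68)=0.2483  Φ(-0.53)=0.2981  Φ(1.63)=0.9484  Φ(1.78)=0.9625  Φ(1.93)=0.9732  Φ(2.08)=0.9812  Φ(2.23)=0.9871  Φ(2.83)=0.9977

(226.22, 274.36)

Lower: z₀ + z₁ = 0.305 + (-1.645) = -1.340; 1 − a(z₀+z₁) = 1 − (-0.051)(-1.340) = 0.9317; argument = 0.305 + (-1.340)/0.9317 = -1.1333 → -1.13.
α₁ = Φ(-1.13) = 0.1292; rank = round(100 × 0.1292) = 13; θ*₍13₎ = 226.22.
Upper: z₀ + z₂ = 1.950; 1 − a(z₀+z₂) = 1.0995; argument = 2.0786 → 2.08; α₂ = 0.9812; rank = 98; θ*₍98₎ = 274.36.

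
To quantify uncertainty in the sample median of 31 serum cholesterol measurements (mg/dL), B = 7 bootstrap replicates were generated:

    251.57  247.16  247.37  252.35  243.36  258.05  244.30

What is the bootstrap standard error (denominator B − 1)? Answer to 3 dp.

SE* = 5.156

Bootstrap SE is the standard deviation of the 7 replicate medians.
Mean of replicates: (251.57 + 247.16 + 247.37 + 252.35 + 243.36 + 258.05 + 244.30) / 7 = 1744.1600 / 7 = 249.1657
Sum of squared deviations: (+2.4043)² + (−2.0057)² + (−1.7957)² + (+3.1843)² + (−5.8057)² + (+8.8843)² + (−4.8657)² = 159.4798
Variance = 159.4798 / 6 = 26.5800
SE* = √26.5800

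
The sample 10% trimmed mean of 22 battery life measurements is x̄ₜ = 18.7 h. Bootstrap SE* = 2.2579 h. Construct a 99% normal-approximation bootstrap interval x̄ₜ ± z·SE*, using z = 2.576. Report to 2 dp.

Margin = 2.576 × 2.2579 = 5.816
Interval: 18.7 ± 5.816

(12.88, 24.52)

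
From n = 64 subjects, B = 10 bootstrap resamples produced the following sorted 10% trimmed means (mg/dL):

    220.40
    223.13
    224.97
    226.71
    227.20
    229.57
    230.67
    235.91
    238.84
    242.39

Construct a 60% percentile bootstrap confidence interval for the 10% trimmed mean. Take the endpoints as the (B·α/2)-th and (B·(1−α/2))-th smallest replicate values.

α = 0.40; lower rank = 10 × 0.200 = 2; upper rank = 10 × 0.800 = 8.
The 2nd smallest replicate is 223.13; the 8th is 235.91.

(223.13, 235.91)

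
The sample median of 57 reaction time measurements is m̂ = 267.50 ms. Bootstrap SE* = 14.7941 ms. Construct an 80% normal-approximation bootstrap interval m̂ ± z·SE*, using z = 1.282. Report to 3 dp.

Margin = 1.282 × 14.7941 = 18.9660
Interval: 267.50 ± 18.9660

(248.534, 286.466)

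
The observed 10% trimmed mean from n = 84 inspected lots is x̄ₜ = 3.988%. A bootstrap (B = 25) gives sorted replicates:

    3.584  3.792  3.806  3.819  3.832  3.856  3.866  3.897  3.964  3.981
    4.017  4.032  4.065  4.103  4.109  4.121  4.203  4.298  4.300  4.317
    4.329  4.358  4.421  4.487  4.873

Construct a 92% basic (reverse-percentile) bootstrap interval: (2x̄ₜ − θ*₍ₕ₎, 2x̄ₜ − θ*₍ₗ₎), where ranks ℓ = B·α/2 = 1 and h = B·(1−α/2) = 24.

Percentile endpoints at ranks 1 and 24: θ*₍1₎ = 3.584, θ*₍24₎ = 4.487.
Basic interval reflects these around x̄ₜ:
  lower = 2 × 3.988 − 4.487 = 3.489
  upper = 2 × 3.988 − 3.584 = 4.392

(3.489, 4.392)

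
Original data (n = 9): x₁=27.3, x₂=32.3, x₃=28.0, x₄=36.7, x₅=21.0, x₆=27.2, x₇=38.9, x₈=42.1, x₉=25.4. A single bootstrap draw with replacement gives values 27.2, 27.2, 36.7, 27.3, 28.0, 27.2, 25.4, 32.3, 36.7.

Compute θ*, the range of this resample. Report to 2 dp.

Range = 36.7 − 25.4 = 11.30

θ* = 11.30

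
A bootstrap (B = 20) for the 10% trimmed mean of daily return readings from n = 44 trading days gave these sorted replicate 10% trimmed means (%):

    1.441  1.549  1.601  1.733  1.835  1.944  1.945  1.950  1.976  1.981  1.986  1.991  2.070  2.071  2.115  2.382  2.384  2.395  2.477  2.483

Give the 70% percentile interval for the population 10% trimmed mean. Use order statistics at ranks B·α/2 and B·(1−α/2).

(1.601, 2.384)

α = 0.30; lower rank = 20 × 0.150 = 3; upper rank = 20 × 0.850 = 17.
The 3rd smallest replicate is 1.601; the 17th is 2.384.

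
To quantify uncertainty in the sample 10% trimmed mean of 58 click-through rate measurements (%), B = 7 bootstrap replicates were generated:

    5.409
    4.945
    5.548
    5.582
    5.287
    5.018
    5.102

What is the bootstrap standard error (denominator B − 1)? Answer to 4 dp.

SE* = 0.2555

Bootstrap SE is the standard deviation of the 7 replicate 10% trimmed means.
Mean of replicates: (5.409 + 4.945 + 5.548 + 5.582 + 5.287 + 5.018 + 5.102) / 7 = 36.89100 / 7 = 5.27014
Sum of squared deviations: (+0.13886)² + (−0.32514)² + (+0.27786)² + (+0.31186)² + (+0.01686)² + (−0.25214)² + (−0.16814)² = 0.39159
Variance = 0.39159 / 6 = 0.06527
SE* = √0.06527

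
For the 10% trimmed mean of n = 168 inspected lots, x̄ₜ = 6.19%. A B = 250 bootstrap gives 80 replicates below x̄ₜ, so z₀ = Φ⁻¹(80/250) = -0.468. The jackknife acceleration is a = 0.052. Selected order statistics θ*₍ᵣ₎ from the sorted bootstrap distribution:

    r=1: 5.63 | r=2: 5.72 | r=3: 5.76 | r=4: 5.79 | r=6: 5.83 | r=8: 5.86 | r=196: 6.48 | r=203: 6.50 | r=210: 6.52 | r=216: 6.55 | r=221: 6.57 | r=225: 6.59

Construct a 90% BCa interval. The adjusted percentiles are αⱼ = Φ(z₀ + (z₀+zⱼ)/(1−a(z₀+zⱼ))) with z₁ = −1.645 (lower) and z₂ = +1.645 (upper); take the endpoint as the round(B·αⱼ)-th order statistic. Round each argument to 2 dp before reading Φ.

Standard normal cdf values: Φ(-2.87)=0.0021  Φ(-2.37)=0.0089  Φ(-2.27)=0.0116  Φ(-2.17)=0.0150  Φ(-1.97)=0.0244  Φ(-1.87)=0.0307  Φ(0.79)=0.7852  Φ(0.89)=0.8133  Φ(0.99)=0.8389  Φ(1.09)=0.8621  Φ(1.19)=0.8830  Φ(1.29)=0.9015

(5.72, 6.48)

Lower: z₀ + z₁ = -0.468 + (-1.645) = -2.113; 1 − a(z₀+z₁) = 1 − (0.052)(-2.113) = 1.1099; argument = -0.468 + (-2.113)/1.1099 = -2.3718 → -2.37.
α₁ = Φ(-2.37) = 0.0089; rank = round(250 × 0.0089) = 2; θ*₍2₎ = 5.72.
Upper: z₀ + z₂ = 1.177; 1 − a(z₀+z₂) = 0.9388; argument = 0.7857 → 0.79; α₂ = 0.7852; rank = 196; θ*₍196₎ = 6.48.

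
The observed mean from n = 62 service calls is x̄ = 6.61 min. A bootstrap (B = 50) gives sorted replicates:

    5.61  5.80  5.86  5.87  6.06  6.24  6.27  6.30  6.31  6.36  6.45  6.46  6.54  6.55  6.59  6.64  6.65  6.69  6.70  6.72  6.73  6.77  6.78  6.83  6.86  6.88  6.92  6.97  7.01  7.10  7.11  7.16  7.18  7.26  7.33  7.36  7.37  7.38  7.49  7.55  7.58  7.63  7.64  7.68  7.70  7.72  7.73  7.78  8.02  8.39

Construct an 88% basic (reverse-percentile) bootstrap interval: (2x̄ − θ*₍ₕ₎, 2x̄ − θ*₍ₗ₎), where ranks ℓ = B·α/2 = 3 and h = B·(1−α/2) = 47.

Percentile endpoints at ranks 3 and 47: θ*₍3₎ = 5.86, θ*₍47₎ = 7.73.
Basic interval reflects these around x̄:
  lower = 2 × 6.61 − 7.73 = 5.49
  upper = 2 × 6.61 − 5.86 = 7.36

(5.49, 7.36)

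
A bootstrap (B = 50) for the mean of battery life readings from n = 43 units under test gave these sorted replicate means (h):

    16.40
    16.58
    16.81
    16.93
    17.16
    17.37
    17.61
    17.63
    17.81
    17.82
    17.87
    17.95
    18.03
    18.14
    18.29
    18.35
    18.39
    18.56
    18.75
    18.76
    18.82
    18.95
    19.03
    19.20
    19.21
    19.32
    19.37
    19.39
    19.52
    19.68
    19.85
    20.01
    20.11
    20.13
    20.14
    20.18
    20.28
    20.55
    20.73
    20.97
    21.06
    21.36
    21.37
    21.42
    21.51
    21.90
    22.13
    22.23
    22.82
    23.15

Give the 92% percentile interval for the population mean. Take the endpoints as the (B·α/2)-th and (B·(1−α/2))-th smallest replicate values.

α = 0.08; lower rank = 50 × 0.040 = 2; upper rank = 50 × 0.960 = 48.
The 2nd smallest replicate is 16.58; the 48th is 22.23.

(16.58, 22.23)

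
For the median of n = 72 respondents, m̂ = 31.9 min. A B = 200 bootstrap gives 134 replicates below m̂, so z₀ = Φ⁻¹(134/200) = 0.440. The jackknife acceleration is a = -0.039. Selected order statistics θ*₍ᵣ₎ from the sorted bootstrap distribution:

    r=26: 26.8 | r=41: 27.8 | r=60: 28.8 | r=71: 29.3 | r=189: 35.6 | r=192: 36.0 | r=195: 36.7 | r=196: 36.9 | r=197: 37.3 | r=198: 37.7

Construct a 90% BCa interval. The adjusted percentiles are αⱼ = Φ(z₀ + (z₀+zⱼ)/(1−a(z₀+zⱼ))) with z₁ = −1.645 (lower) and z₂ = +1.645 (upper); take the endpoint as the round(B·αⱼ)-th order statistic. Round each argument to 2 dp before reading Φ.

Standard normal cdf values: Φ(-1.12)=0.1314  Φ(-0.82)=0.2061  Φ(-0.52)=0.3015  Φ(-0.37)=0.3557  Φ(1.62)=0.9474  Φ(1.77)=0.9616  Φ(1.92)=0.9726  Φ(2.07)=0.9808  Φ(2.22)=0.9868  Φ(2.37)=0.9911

(27.8, 37.7)

Lower: z₀ + z₁ = 0.440 + (-1.645) = -1.205; 1 − a(z₀+z₁) = 1 − (-0.039)(-1.205) = 0.9530; argument = 0.440 + (-1.205)/0.9530 = -0.8244 → -0.82.
α₁ = Φ(-0.82) = 0.2061; rank = round(200 × 0.2061) = 41; θ*₍41₎ = 27.8.
Upper: z₀ + z₂ = 2.085; 1 − a(z₀+z₂) = 1.0813; argument = 2.3682 → 2.37; α₂ = 0.9911; rank = 198; θ*₍198₎ = 37.7.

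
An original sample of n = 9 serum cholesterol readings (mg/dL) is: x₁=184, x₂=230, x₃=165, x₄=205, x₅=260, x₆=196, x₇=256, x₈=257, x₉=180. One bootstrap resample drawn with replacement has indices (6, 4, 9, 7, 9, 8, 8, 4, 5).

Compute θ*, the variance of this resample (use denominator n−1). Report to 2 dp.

θ* = 1228.94

Resample values: 196, 205, 180, 256, 180, 257, 257, 205, 260.
Mean = 221.7778; sum of squared deviations = 9831.5556
s² = 9831.5556 / 8 = 1228.9444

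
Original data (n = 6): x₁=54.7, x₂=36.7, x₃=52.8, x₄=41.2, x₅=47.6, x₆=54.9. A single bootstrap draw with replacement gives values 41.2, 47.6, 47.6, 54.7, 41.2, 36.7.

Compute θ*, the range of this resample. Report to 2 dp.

Range = 54.7 − 36.7 = 18.00

θ* = 18.00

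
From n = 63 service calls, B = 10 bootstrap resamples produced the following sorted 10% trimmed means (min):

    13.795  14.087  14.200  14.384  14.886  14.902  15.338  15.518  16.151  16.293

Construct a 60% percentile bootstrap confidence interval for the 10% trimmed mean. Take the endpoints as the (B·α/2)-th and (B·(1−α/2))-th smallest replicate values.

α = 0.40; lower rank = 10 × 0.200 = 2; upper rank = 10 × 0.800 = 8.
The 2nd smallest replicate is 14.087; the 8th is 15.518.

(14.087, 15.518)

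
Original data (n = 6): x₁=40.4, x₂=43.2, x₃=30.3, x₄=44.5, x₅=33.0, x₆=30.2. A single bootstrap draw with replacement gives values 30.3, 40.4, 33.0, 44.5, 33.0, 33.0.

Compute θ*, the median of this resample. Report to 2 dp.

θ* = 33.00

Sorted: 30.3, 33.0, 33.0, 33.0, 40.4, 44.5
Median = average of the two middle values = 33.00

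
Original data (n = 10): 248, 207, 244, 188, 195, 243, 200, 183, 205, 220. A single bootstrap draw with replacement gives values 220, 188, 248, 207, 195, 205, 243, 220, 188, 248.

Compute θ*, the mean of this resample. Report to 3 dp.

Mean = (220 + 188 + 248 + 207 + 195 + 205 + 243 + 220 + 188 + 248) / 10 = 2162.0 / 10 = 216.200

θ* = 216.200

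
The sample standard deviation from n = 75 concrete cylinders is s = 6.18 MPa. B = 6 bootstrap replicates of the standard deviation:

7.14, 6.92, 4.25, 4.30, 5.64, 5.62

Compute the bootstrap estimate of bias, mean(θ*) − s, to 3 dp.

bias = −0.535

mean(θ*) = (7.14 + 6.92 + 4.25 + 4.30 + 5.64 + 5.62) / 6 = 5.6450
bias = 5.6450 − 6.18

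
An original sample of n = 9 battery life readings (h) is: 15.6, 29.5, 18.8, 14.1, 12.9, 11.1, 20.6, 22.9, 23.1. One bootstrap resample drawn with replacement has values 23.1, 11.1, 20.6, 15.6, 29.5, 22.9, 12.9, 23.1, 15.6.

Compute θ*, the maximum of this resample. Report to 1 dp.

θ* = 29.5

Maximum = 29.5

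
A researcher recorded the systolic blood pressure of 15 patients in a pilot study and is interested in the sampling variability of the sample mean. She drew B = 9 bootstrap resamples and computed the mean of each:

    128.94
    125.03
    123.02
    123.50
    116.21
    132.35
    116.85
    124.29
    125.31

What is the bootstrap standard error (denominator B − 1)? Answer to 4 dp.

SE* = 5.1232

Bootstrap SE is the standard deviation of the 9 replicate means.
Mean of replicates: (128.94 + 125.03 + 123.02 + 123.50 + 116.21 + 132.35 + 116.85 + 124.29 + 125.31) / 9 = 1115.50000 / 9 = 123.94444
Sum of squared deviations: (+4.99556)² + (+1.08556)² + (−0.92444)² + (−0.44444)² + (−7.73444)² + (+8.40556)² + (−7.09444)² + (+0.34556)² + (+1.36556)² = 209.97642
Variance = 209.97642 / 8 = 26.24705
SE* = √26.24705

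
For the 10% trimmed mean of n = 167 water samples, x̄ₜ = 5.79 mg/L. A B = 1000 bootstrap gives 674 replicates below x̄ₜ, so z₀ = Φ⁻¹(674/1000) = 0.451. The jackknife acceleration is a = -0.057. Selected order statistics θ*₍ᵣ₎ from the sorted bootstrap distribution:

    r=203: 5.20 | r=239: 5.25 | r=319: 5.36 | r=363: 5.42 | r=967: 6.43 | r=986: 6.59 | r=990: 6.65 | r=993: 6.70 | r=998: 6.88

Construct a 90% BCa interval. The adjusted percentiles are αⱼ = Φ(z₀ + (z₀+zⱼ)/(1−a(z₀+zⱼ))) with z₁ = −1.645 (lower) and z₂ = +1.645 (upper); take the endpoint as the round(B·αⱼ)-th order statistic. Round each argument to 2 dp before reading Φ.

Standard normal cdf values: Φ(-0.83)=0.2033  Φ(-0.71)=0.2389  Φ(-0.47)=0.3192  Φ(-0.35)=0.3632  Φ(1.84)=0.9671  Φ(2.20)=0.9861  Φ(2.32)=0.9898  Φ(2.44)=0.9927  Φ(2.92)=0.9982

Lower: z₀ + z₁ = 0.451 + (-1.645) = -1.194; 1 − a(z₀+z₁) = 1 − (-0.057)(-1.194) = 0.9319; argument = 0.451 + (-1.194)/0.9319 = -0.8302 → -0.83.
α₁ = Φ(-0.83) = 0.2033; rank = round(1000 × 0.2033) = 203; θ*₍203₎ = 5.20.
Upper: z₀ + z₂ = 2.096; 1 − a(z₀+z₂) = 1.1195; argument = 2.3233 → 2.32; α₂ = 0.9898; rank = 990; θ*₍990₎ = 6.65.

(5.20, 6.65)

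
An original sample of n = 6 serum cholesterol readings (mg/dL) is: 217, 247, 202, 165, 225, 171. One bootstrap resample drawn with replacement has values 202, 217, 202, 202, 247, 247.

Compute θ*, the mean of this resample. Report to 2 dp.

θ* = 219.50

Mean = (202 + 217 + 202 + 202 + 247 + 247) / 6 = 1317.0 / 6 = 219.50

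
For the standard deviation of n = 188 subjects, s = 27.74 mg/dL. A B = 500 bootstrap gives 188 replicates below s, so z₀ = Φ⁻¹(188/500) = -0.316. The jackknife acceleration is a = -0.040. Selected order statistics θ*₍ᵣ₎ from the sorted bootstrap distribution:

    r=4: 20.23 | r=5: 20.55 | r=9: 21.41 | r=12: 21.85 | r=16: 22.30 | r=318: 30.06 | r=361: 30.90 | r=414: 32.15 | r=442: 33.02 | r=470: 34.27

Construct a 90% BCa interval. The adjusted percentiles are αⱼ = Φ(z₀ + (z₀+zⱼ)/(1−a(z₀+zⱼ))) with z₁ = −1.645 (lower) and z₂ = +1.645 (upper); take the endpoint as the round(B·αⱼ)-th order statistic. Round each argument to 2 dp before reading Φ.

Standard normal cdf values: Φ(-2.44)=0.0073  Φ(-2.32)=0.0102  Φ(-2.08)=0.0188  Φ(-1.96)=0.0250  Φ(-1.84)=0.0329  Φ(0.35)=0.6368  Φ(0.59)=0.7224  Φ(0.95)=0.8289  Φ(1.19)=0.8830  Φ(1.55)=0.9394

Lower: z₀ + z₁ = -0.316 + (-1.645) = -1.961; 1 − a(z₀+z₁) = 1 − (-0.040)(-1.961) = 0.9216; argument = -0.316 + (-1.961)/0.9216 = -2.4439 → -2.44.
α₁ = Φ(-2.44) = 0.0073; rank = round(500 × 0.0073) = 4; θ*₍4₎ = 20.23.
Upper: z₀ + z₂ = 1.329; 1 − a(z₀+z₂) = 1.0532; argument = 0.9459 → 0.95; α₂ = 0.8289; rank = 414; θ*₍414₎ = 32.15.

(20.23, 32.15)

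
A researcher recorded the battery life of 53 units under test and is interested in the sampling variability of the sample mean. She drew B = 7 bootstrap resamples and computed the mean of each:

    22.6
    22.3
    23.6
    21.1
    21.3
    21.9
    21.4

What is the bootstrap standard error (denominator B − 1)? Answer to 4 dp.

Bootstrap SE is the standard deviation of the 7 replicate means.
Mean of replicates: (22.6 + 22.3 + 23.6 + 21.1 + 21.3 + 21.9 + 21.4) / 7 = 154.20000 / 7 = 22.02857
Sum of squared deviations: (+0.57143)² + (+0.27143)² + (+1.57143)² + (−0.92857)² + (−0.72857)² + (−0.12857)² + (−0.62857)² = 4.67429
Variance = 4.67429 / 6 = 0.77905
SE* = √0.77905

SE* = 0.8826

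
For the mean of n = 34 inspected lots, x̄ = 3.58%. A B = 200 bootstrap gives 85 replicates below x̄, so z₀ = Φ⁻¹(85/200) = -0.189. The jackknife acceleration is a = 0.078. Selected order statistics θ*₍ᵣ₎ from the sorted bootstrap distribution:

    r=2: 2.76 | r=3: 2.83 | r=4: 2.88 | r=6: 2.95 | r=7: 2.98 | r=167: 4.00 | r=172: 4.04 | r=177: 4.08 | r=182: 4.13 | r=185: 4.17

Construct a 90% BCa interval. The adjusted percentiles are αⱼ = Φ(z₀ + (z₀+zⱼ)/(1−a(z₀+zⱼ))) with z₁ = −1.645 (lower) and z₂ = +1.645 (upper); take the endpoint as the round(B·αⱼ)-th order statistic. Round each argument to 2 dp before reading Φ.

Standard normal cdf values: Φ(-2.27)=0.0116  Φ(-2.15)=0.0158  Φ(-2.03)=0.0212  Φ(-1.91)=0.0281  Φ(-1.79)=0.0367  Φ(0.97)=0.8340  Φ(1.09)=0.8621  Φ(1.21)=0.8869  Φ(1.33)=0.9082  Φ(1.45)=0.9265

(2.98, 4.17)

Lower: z₀ + z₁ = -0.189 + (-1.645) = -1.834; 1 − a(z₀+z₁) = 1 − (0.078)(-1.834) = 1.1431; argument = -0.189 + (-1.834)/1.1431 = -1.7935 → -1.79.
α₁ = Φ(-1.79) = 0.0367; rank = round(200 × 0.0367) = 7; θ*₍7₎ = 2.98.
Upper: z₀ + z₂ = 1.456; 1 − a(z₀+z₂) = 0.8864; argument = 1.4535 → 1.45; α₂ = 0.9265; rank = 185; θ*₍185₎ = 4.17.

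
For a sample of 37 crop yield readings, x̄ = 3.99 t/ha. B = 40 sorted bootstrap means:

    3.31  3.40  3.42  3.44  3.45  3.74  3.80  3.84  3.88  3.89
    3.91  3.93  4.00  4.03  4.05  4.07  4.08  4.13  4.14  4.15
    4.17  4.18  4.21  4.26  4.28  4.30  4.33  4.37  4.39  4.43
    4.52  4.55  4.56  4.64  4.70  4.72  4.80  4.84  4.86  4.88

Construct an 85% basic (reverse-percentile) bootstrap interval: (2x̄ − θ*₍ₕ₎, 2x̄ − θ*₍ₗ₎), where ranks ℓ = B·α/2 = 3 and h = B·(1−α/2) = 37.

(3.18, 4.56)

Percentile endpoints at ranks 3 and 37: θ*₍3₎ = 3.42, θ*₍37₎ = 4.80.
Basic interval reflects these around x̄:
  lower = 2 × 3.99 − 4.80 = 3.18
  upper = 2 × 3.99 − 3.42 = 4.56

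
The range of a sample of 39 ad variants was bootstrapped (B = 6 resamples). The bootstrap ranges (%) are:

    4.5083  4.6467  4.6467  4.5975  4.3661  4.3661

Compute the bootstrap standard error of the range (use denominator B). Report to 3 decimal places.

Bootstrap SE is the standard deviation of the 6 replicate ranges.
Mean of replicates: (4.5083 + 4.6467 + 4.6467 + 4.5975 + 4.3661 + 4.3661) / 6 = 27.13140 / 6 = 4.52190
Sum of squared deviations: (−0.01360)² + (+0.12480)² + (+0.12480)² + (+0.07560)² + (−0.15580)² + (−0.15580)² = 0.08560
Variance = 0.08560 / 6 = 0.01427
SE* = √0.01427

SE* = 0.119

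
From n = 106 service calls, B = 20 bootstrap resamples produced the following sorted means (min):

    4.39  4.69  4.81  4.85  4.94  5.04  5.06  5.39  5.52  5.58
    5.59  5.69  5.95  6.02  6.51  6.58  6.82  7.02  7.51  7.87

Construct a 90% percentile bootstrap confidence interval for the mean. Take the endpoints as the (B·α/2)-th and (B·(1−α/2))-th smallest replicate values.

(4.39, 7.51)

α = 0.10; lower rank = 20 × 0.050 = 1; upper rank = 20 × 0.950 = 19.
The 1st smallest replicate is 4.39; the 19th is 7.51.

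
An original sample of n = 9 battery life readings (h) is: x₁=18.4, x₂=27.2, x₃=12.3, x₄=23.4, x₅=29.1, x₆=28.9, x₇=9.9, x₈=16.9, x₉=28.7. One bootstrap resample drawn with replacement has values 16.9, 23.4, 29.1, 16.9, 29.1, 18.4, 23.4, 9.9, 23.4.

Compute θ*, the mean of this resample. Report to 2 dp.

Mean = (16.9 + 23.4 + 29.1 + 16.9 + 29.1 + 18.4 + 23.4 + 9.9 + 23.4) / 9 = 190.50 / 9 = 21.17

θ* = 21.17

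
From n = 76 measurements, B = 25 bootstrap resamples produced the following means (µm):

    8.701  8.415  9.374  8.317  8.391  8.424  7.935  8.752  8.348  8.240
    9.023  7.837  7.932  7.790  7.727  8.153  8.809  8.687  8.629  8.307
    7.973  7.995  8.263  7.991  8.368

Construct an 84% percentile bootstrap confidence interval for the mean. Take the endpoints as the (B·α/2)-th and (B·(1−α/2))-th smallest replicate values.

(7.790, 8.809)

Sorted replicates: 7.727, 7.790, 7.837, 7.932, 7.935, 7.973, 7.991, 7.995, 8.153, 8.240, 8.263, 8.307, 8.317, 8.348, 8.368, 8.391, 8.415, 8.424, 8.629, 8.687, 8.701, 8.752, 8.809, 9.023, 9.374
α = 0.16; lower rank = 25 × 0.080 = 2; upper rank = 25 × 0.920 = 23.
The 2nd smallest replicate is 7.790; the 23rd is 8.809.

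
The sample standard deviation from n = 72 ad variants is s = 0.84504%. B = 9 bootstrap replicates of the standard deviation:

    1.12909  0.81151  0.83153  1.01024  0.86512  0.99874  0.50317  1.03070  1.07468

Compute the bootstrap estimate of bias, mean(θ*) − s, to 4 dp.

mean(θ*) = (1.12909 + 0.81151 + 0.83153 + 1.01024 + 0.86512 + 0.99874 + 0.50317 + 1.03070 + 1.07468) / 9 = 0.91720
bias = 0.91720 − 0.84504

bias = +0.0722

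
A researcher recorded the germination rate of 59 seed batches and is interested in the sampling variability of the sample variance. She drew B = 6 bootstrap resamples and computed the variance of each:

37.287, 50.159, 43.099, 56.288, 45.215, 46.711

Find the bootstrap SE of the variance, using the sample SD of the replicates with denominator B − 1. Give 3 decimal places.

SE* = 6.439

Bootstrap SE is the standard deviation of the 6 replicate variances.
Mean of replicates: (37.287 + 50.159 + 43.099 + 56.288 + 45.215 + 46.711) / 6 = 278.7590 / 6 = 46.4598
Sum of squared deviations: (−9.1728)² + (+3.6992)² + (−3.3608)² + (+9.8282)² + (−1.2448)² + (+0.2512)² = 207.3255
Variance = 207.3255 / 5 = 41.4651
SE* = √41.4651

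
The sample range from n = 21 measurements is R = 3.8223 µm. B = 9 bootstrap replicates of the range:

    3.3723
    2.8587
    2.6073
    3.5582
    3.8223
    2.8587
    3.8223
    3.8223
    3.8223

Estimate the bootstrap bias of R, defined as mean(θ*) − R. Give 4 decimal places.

bias = −0.4285

mean(θ*) = (3.3723 + 2.8587 + 2.6073 + 3.5582 + 3.8223 + 2.8587 + 3.8223 + 3.8223 + 3.8223) / 9 = 3.39382
bias = 3.39382 − 3.8223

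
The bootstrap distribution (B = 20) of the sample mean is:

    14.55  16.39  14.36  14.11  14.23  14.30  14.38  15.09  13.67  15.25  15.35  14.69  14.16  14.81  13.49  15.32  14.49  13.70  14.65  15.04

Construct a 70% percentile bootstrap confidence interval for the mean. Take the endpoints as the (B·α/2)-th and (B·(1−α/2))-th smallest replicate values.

Sorted replicates: 13.49, 13.67, 13.70, 14.11, 14.16, 14.23, 14.30, 14.36, 14.38, 14.49, 14.55, 14.65, 14.69, 14.81, 15.04, 15.09, 15.25, 15.32, 15.35, 16.39
α = 0.30; lower rank = 20 × 0.150 = 3; upper rank = 20 × 0.850 = 17.
The 3rd smallest replicate is 13.70; the 17th is 15.25.

(13.70, 15.25)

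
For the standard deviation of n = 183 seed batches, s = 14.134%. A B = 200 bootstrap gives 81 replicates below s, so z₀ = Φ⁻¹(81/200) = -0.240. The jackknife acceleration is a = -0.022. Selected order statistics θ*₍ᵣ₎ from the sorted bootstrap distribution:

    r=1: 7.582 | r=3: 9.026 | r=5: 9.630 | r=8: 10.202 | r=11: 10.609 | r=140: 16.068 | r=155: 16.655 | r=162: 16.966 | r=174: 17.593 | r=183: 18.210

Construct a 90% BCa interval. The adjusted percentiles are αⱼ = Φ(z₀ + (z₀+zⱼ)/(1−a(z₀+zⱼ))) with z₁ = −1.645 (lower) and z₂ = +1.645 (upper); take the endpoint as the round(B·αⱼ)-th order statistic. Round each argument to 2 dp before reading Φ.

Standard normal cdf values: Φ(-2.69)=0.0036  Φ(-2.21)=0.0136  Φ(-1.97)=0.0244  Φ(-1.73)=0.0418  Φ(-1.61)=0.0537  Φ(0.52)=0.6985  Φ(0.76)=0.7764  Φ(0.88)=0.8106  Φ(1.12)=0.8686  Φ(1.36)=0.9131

(9.026, 17.593)

Lower: z₀ + z₁ = -0.240 + (-1.645) = -1.885; 1 − a(z₀+z₁) = 1 − (-0.022)(-1.885) = 0.9585; argument = -0.240 + (-1.885)/0.9585 = -2.2066 → -2.21.
α₁ = Φ(-2.21) = 0.0136; rank = round(200 × 0.0136) = 3; θ*₍3₎ = 9.026.
Upper: z₀ + z₂ = 1.405; 1 − a(z₀+z₂) = 1.0309; argument = 1.1229 → 1.12; α₂ = 0.8686; rank = 174; θ*₍174₎ = 17.593.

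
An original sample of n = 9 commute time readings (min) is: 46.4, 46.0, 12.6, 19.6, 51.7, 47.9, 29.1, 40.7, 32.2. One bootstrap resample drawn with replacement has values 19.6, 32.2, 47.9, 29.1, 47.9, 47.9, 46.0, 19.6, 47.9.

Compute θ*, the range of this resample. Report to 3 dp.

θ* = 28.300

Range = 47.9 − 19.6 = 28.300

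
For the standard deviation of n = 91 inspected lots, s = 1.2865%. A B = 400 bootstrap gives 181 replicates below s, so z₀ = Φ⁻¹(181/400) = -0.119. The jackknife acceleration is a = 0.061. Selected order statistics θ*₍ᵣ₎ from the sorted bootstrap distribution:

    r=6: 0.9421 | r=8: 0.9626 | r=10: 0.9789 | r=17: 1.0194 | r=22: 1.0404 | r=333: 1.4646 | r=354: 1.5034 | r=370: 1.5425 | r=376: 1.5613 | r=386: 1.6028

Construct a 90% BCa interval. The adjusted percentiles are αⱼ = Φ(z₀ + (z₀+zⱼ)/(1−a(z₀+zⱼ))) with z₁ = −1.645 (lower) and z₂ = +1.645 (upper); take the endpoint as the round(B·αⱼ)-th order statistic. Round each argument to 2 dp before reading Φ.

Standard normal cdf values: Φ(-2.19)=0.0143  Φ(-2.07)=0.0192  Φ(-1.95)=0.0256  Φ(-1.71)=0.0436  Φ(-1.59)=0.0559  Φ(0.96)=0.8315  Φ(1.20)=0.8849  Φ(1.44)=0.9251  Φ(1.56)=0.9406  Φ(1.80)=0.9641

Lower: z₀ + z₁ = -0.119 + (-1.645) = -1.764; 1 − a(z₀+z₁) = 1 − (0.061)(-1.764) = 1.1076; argument = -0.119 + (-1.764)/1.1076 = -1.7116 → -1.71.
α₁ = Φ(-1.71) = 0.0436; rank = round(400 × 0.0436) = 17; θ*₍17₎ = 1.0194.
Upper: z₀ + z₂ = 1.526; 1 − a(z₀+z₂) = 0.9069; argument = 1.5636 → 1.56; α₂ = 0.9406; rank = 376; θ*₍376₎ = 1.5613.

(1.0194, 1.5613)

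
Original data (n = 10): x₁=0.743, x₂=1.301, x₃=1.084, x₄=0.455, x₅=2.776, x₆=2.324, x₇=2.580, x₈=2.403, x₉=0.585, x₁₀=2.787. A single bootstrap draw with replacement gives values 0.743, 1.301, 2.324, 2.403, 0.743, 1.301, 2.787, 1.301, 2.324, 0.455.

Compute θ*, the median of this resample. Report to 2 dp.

θ* = 1.30

Sorted: 0.455, 0.743, 0.743, 1.301, 1.301, 1.301, 2.324, 2.324, 2.403, 2.787
Median = average of the two middle values = 1.30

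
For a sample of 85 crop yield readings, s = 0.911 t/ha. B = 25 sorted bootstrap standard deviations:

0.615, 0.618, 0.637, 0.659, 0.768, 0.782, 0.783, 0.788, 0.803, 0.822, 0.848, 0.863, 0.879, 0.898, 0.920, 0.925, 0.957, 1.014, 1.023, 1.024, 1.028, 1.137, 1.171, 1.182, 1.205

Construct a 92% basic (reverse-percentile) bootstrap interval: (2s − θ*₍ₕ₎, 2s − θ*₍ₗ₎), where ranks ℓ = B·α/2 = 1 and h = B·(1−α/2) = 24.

Percentile endpoints at ranks 1 and 24: θ*₍1₎ = 0.615, θ*₍24₎ = 1.182.
Basic interval reflects these around s:
  lower = 2 × 0.911 − 1.182 = 0.640
  upper = 2 × 0.911 − 0.615 = 1.207

(0.640, 1.207)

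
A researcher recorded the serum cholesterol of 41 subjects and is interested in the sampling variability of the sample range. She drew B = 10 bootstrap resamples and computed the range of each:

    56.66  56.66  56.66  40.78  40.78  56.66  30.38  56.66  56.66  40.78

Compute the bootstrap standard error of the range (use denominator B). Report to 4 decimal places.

Bootstrap SE is the standard deviation of the 10 replicate ranges.
Mean of replicates: (56.66 + 56.66 + 56.66 + 40.78 + 40.78 + 56.66 + 30.38 + 56.66 + 56.66 + 40.78) / 10 = 492.68000 / 10 = 49.26800
Sum of squared deviations: (+7.39200)² + (+7.39200)² + (+7.39200)² + (−8.48800)² + (−8.48800)² + (+7.39200)² + (−18.88800)² + (+7.39200)² + (+7.39200)² + (−8.48800)² = 900.74496
Variance = 900.74496 / 10 = 90.07450
SE* = √90.07450

SE* = 9.4908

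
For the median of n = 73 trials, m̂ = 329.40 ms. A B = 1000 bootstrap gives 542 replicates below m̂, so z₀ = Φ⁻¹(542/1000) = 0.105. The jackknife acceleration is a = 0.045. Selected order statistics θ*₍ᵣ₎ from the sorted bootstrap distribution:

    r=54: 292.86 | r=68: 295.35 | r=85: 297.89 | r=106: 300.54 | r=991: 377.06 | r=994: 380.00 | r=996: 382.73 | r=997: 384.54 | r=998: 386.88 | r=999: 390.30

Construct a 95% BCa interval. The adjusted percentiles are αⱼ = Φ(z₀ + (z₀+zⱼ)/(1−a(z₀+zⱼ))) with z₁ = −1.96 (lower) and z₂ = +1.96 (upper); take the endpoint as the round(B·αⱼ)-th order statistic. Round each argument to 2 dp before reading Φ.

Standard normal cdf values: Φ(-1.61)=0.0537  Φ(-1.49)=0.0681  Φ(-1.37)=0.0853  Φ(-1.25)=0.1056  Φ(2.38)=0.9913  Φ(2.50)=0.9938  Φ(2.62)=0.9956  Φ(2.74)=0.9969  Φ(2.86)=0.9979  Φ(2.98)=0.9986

Lower: z₀ + z₁ = 0.105 + (-1.960) = -1.855; 1 − a(z₀+z₁) = 1 − (0.045)(-1.855) = 1.0835; argument = 0.105 + (-1.855)/1.0835 = -1.6071 → -1.61.
α₁ = Φ(-1.61) = 0.0537; rank = round(1000 × 0.0537) = 54; θ*₍54₎ = 292.86.
Upper: z₀ + z₂ = 2.065; 1 − a(z₀+z₂) = 0.9071; argument = 2.3815 → 2.38; α₂ = 0.9913; rank = 991; θ*₍991₎ = 377.06.

(292.86, 377.06)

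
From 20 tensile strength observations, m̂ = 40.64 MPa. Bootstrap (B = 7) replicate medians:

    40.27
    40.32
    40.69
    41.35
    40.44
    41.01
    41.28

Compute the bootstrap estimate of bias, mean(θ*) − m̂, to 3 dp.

bias = +0.126

mean(θ*) = (40.27 + 40.32 + 40.69 + 41.35 + 40.44 + 41.01 + 41.28) / 7 = 40.7657
bias = 40.7657 − 40.64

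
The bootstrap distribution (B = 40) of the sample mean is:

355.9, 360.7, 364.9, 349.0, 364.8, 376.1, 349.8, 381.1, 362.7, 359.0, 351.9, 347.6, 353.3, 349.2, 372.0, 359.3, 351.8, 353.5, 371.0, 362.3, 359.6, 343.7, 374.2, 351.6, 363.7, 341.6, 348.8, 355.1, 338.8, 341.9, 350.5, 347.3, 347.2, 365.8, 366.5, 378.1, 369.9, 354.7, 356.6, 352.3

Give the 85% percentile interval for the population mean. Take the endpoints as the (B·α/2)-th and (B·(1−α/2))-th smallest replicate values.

Sorted replicates: 338.8, 341.6, 341.9, 343.7, 347.2, 347.3, 347.6, 348.8, 349.0, 349.2, 349.8, 350.5, 351.6, 351.8, 351.9, 352.3, 353.3, 353.5, 354.7, 355.1, 355.9, 356.6, 359.0, 359.3, 359.6, 360.7, 362.3, 362.7, 363.7, 364.8, 364.9, 365.8, 366.5, 369.9, 371.0, 372.0, 374.2, 376.1, 378.1, 381.1
α = 0.15; lower rank = 40 × 0.075 = 3; upper rank = 40 × 0.925 = 37.
The 3rd smallest replicate is 341.9; the 37th is 374.2.

(341.9, 374.2)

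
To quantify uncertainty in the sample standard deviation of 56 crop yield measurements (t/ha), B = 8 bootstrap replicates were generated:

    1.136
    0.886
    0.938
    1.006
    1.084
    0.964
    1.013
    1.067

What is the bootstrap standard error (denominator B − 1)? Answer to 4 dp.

SE* = 0.0822

Bootstrap SE is the standard deviation of the 8 replicate standard deviations.
Mean of replicates: (1.136 + 0.886 + 0.938 + 1.006 + 1.084 + 0.964 + 1.013 + 1.067) / 8 = 8.09400 / 8 = 1.01175
Sum of squared deviations: (+0.12425)² + (−0.12575)² + (−0.07375)² + (−0.00575)² + (+0.07225)² + (−0.04775)² + (+0.00125)² + (+0.05525)² = 0.04728
Variance = 0.04728 / 7 = 0.00675
SE* = √0.00675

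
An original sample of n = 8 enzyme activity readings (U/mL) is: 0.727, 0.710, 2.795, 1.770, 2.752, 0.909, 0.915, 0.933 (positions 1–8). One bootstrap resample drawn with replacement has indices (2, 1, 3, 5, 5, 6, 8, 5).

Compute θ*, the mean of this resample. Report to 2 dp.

Resample values: 0.710, 0.727, 2.795, 2.752, 2.752, 0.909, 0.933, 2.752.
Mean = (0.710 + 0.727 + 2.795 + 2.752 + 2.752 + 0.909 + 0.933 + 2.752) / 8 = 14.3300 / 8 = 1.79

θ* = 1.79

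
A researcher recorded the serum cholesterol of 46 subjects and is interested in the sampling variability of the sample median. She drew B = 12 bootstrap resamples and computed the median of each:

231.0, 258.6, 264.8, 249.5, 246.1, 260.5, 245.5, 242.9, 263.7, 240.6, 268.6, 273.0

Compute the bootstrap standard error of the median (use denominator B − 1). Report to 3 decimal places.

Bootstrap SE is the standard deviation of the 12 replicate medians.
Mean of replicates: (231.0 + 258.6 + 264.8 + 249.5 + 246.1 + 260.5 + 245.5 + 242.9 + 263.7 + 240.6 + 268.6 + 273.0) / 12 = 3044.8000 / 12 = 253.7333
Sum of squared deviations: (−22.7333)² + (+4.8667)² + (+11.0667)² + (−4.2333)² + (−7.6333)² + (+6.7667)² + (−8.2333)² + (−10.8333)² + (+9.9667)² + (−13.1333)² + (+14.8667)² + (+19.2667)² = 1834.1267
Variance = 1834.1267 / 11 = 166.7388
SE* = √166.7388

SE* = 12.913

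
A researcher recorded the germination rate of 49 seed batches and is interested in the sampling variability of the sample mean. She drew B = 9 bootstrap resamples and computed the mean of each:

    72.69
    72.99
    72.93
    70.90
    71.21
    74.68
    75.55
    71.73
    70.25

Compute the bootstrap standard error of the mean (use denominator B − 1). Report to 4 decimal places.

SE* = 1.7455

Bootstrap SE is the standard deviation of the 9 replicate means.
Mean of replicates: (72.69 + 72.99 + 72.93 + 70.90 + 71.21 + 74.68 + 75.55 + 71.73 + 70.25) / 9 = 652.93000 / 9 = 72.54778
Sum of squared deviations: (+0.14222)² + (+0.44222)² + (+0.38222)² + (−1.64778)² + (−1.33778)² + (+2.13222)² + (+3.00222)² + (−0.81778)² + (−2.29778)² = 24.37496
Variance = 24.37496 / 8 = 3.04687
SE* = √3.04687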